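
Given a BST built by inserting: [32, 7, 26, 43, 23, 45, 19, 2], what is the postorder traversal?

Tree insertion order: [32, 7, 26, 43, 23, 45, 19, 2]
Tree (level-order array): [32, 7, 43, 2, 26, None, 45, None, None, 23, None, None, None, 19]
Postorder traversal: [2, 19, 23, 26, 7, 45, 43, 32]


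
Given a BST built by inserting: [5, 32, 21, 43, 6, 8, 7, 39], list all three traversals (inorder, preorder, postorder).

Tree insertion order: [5, 32, 21, 43, 6, 8, 7, 39]
Tree (level-order array): [5, None, 32, 21, 43, 6, None, 39, None, None, 8, None, None, 7]
Inorder (L, root, R): [5, 6, 7, 8, 21, 32, 39, 43]
Preorder (root, L, R): [5, 32, 21, 6, 8, 7, 43, 39]
Postorder (L, R, root): [7, 8, 6, 21, 39, 43, 32, 5]


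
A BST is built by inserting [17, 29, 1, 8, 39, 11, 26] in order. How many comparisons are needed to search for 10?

Search path for 10: 17 -> 1 -> 8 -> 11
Found: False
Comparisons: 4


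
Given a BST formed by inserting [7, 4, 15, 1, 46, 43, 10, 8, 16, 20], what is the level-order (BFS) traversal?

Tree insertion order: [7, 4, 15, 1, 46, 43, 10, 8, 16, 20]
Tree (level-order array): [7, 4, 15, 1, None, 10, 46, None, None, 8, None, 43, None, None, None, 16, None, None, 20]
BFS from the root, enqueuing left then right child of each popped node:
  queue [7] -> pop 7, enqueue [4, 15], visited so far: [7]
  queue [4, 15] -> pop 4, enqueue [1], visited so far: [7, 4]
  queue [15, 1] -> pop 15, enqueue [10, 46], visited so far: [7, 4, 15]
  queue [1, 10, 46] -> pop 1, enqueue [none], visited so far: [7, 4, 15, 1]
  queue [10, 46] -> pop 10, enqueue [8], visited so far: [7, 4, 15, 1, 10]
  queue [46, 8] -> pop 46, enqueue [43], visited so far: [7, 4, 15, 1, 10, 46]
  queue [8, 43] -> pop 8, enqueue [none], visited so far: [7, 4, 15, 1, 10, 46, 8]
  queue [43] -> pop 43, enqueue [16], visited so far: [7, 4, 15, 1, 10, 46, 8, 43]
  queue [16] -> pop 16, enqueue [20], visited so far: [7, 4, 15, 1, 10, 46, 8, 43, 16]
  queue [20] -> pop 20, enqueue [none], visited so far: [7, 4, 15, 1, 10, 46, 8, 43, 16, 20]
Result: [7, 4, 15, 1, 10, 46, 8, 43, 16, 20]


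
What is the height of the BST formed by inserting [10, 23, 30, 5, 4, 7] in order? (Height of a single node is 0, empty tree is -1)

Insertion order: [10, 23, 30, 5, 4, 7]
Tree (level-order array): [10, 5, 23, 4, 7, None, 30]
Compute height bottom-up (empty subtree = -1):
  height(4) = 1 + max(-1, -1) = 0
  height(7) = 1 + max(-1, -1) = 0
  height(5) = 1 + max(0, 0) = 1
  height(30) = 1 + max(-1, -1) = 0
  height(23) = 1 + max(-1, 0) = 1
  height(10) = 1 + max(1, 1) = 2
Height = 2


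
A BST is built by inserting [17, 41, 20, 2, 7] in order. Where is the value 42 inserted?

Starting tree (level order): [17, 2, 41, None, 7, 20]
Insertion path: 17 -> 41
Result: insert 42 as right child of 41
Final tree (level order): [17, 2, 41, None, 7, 20, 42]


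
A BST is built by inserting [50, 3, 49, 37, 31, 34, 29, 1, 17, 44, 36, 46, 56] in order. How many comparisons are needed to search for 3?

Search path for 3: 50 -> 3
Found: True
Comparisons: 2


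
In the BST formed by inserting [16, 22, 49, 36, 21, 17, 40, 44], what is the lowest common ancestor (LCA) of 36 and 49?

Tree insertion order: [16, 22, 49, 36, 21, 17, 40, 44]
Tree (level-order array): [16, None, 22, 21, 49, 17, None, 36, None, None, None, None, 40, None, 44]
In a BST, the LCA of p=36, q=49 is the first node v on the
root-to-leaf path with p <= v <= q (go left if both < v, right if both > v).
Walk from root:
  at 16: both 36 and 49 > 16, go right
  at 22: both 36 and 49 > 22, go right
  at 49: 36 <= 49 <= 49, this is the LCA
LCA = 49


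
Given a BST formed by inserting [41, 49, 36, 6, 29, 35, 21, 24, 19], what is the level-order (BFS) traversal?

Tree insertion order: [41, 49, 36, 6, 29, 35, 21, 24, 19]
Tree (level-order array): [41, 36, 49, 6, None, None, None, None, 29, 21, 35, 19, 24]
BFS from the root, enqueuing left then right child of each popped node:
  queue [41] -> pop 41, enqueue [36, 49], visited so far: [41]
  queue [36, 49] -> pop 36, enqueue [6], visited so far: [41, 36]
  queue [49, 6] -> pop 49, enqueue [none], visited so far: [41, 36, 49]
  queue [6] -> pop 6, enqueue [29], visited so far: [41, 36, 49, 6]
  queue [29] -> pop 29, enqueue [21, 35], visited so far: [41, 36, 49, 6, 29]
  queue [21, 35] -> pop 21, enqueue [19, 24], visited so far: [41, 36, 49, 6, 29, 21]
  queue [35, 19, 24] -> pop 35, enqueue [none], visited so far: [41, 36, 49, 6, 29, 21, 35]
  queue [19, 24] -> pop 19, enqueue [none], visited so far: [41, 36, 49, 6, 29, 21, 35, 19]
  queue [24] -> pop 24, enqueue [none], visited so far: [41, 36, 49, 6, 29, 21, 35, 19, 24]
Result: [41, 36, 49, 6, 29, 21, 35, 19, 24]


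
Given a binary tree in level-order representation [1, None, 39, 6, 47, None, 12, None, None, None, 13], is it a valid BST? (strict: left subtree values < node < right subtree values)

Level-order array: [1, None, 39, 6, 47, None, 12, None, None, None, 13]
Validate using subtree bounds (lo, hi): at each node, require lo < value < hi,
then recurse left with hi=value and right with lo=value.
Preorder trace (stopping at first violation):
  at node 1 with bounds (-inf, +inf): OK
  at node 39 with bounds (1, +inf): OK
  at node 6 with bounds (1, 39): OK
  at node 12 with bounds (6, 39): OK
  at node 13 with bounds (12, 39): OK
  at node 47 with bounds (39, +inf): OK
No violation found at any node.
Result: Valid BST


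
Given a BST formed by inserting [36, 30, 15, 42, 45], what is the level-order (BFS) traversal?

Tree insertion order: [36, 30, 15, 42, 45]
Tree (level-order array): [36, 30, 42, 15, None, None, 45]
BFS from the root, enqueuing left then right child of each popped node:
  queue [36] -> pop 36, enqueue [30, 42], visited so far: [36]
  queue [30, 42] -> pop 30, enqueue [15], visited so far: [36, 30]
  queue [42, 15] -> pop 42, enqueue [45], visited so far: [36, 30, 42]
  queue [15, 45] -> pop 15, enqueue [none], visited so far: [36, 30, 42, 15]
  queue [45] -> pop 45, enqueue [none], visited so far: [36, 30, 42, 15, 45]
Result: [36, 30, 42, 15, 45]


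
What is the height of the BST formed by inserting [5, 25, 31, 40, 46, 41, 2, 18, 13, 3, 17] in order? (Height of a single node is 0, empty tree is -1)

Insertion order: [5, 25, 31, 40, 46, 41, 2, 18, 13, 3, 17]
Tree (level-order array): [5, 2, 25, None, 3, 18, 31, None, None, 13, None, None, 40, None, 17, None, 46, None, None, 41]
Compute height bottom-up (empty subtree = -1):
  height(3) = 1 + max(-1, -1) = 0
  height(2) = 1 + max(-1, 0) = 1
  height(17) = 1 + max(-1, -1) = 0
  height(13) = 1 + max(-1, 0) = 1
  height(18) = 1 + max(1, -1) = 2
  height(41) = 1 + max(-1, -1) = 0
  height(46) = 1 + max(0, -1) = 1
  height(40) = 1 + max(-1, 1) = 2
  height(31) = 1 + max(-1, 2) = 3
  height(25) = 1 + max(2, 3) = 4
  height(5) = 1 + max(1, 4) = 5
Height = 5


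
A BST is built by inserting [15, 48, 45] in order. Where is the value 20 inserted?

Starting tree (level order): [15, None, 48, 45]
Insertion path: 15 -> 48 -> 45
Result: insert 20 as left child of 45
Final tree (level order): [15, None, 48, 45, None, 20]


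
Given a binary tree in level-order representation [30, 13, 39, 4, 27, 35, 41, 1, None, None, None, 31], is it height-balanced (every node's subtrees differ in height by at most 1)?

Tree (level-order array): [30, 13, 39, 4, 27, 35, 41, 1, None, None, None, 31]
Definition: a tree is height-balanced if, at every node, |h(left) - h(right)| <= 1 (empty subtree has height -1).
Bottom-up per-node check:
  node 1: h_left=-1, h_right=-1, diff=0 [OK], height=0
  node 4: h_left=0, h_right=-1, diff=1 [OK], height=1
  node 27: h_left=-1, h_right=-1, diff=0 [OK], height=0
  node 13: h_left=1, h_right=0, diff=1 [OK], height=2
  node 31: h_left=-1, h_right=-1, diff=0 [OK], height=0
  node 35: h_left=0, h_right=-1, diff=1 [OK], height=1
  node 41: h_left=-1, h_right=-1, diff=0 [OK], height=0
  node 39: h_left=1, h_right=0, diff=1 [OK], height=2
  node 30: h_left=2, h_right=2, diff=0 [OK], height=3
All nodes satisfy the balance condition.
Result: Balanced


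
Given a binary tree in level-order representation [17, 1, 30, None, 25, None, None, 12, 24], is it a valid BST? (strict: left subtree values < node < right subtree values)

Level-order array: [17, 1, 30, None, 25, None, None, 12, 24]
Validate using subtree bounds (lo, hi): at each node, require lo < value < hi,
then recurse left with hi=value and right with lo=value.
Preorder trace (stopping at first violation):
  at node 17 with bounds (-inf, +inf): OK
  at node 1 with bounds (-inf, 17): OK
  at node 25 with bounds (1, 17): VIOLATION
Node 25 violates its bound: not (1 < 25 < 17).
Result: Not a valid BST


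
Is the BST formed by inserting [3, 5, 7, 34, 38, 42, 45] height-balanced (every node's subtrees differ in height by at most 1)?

Tree (level-order array): [3, None, 5, None, 7, None, 34, None, 38, None, 42, None, 45]
Definition: a tree is height-balanced if, at every node, |h(left) - h(right)| <= 1 (empty subtree has height -1).
Bottom-up per-node check:
  node 45: h_left=-1, h_right=-1, diff=0 [OK], height=0
  node 42: h_left=-1, h_right=0, diff=1 [OK], height=1
  node 38: h_left=-1, h_right=1, diff=2 [FAIL (|-1-1|=2 > 1)], height=2
  node 34: h_left=-1, h_right=2, diff=3 [FAIL (|-1-2|=3 > 1)], height=3
  node 7: h_left=-1, h_right=3, diff=4 [FAIL (|-1-3|=4 > 1)], height=4
  node 5: h_left=-1, h_right=4, diff=5 [FAIL (|-1-4|=5 > 1)], height=5
  node 3: h_left=-1, h_right=5, diff=6 [FAIL (|-1-5|=6 > 1)], height=6
Node 38 violates the condition: |-1 - 1| = 2 > 1.
Result: Not balanced


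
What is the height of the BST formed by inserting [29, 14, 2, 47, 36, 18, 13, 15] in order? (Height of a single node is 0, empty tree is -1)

Insertion order: [29, 14, 2, 47, 36, 18, 13, 15]
Tree (level-order array): [29, 14, 47, 2, 18, 36, None, None, 13, 15]
Compute height bottom-up (empty subtree = -1):
  height(13) = 1 + max(-1, -1) = 0
  height(2) = 1 + max(-1, 0) = 1
  height(15) = 1 + max(-1, -1) = 0
  height(18) = 1 + max(0, -1) = 1
  height(14) = 1 + max(1, 1) = 2
  height(36) = 1 + max(-1, -1) = 0
  height(47) = 1 + max(0, -1) = 1
  height(29) = 1 + max(2, 1) = 3
Height = 3


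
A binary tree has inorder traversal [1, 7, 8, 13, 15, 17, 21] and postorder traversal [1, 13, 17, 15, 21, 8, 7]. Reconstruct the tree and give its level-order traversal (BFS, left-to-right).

Inorder:   [1, 7, 8, 13, 15, 17, 21]
Postorder: [1, 13, 17, 15, 21, 8, 7]
Algorithm: postorder visits root last, so walk postorder right-to-left;
each value is the root of the current inorder slice — split it at that
value, recurse on the right subtree first, then the left.
Recursive splits:
  root=7; inorder splits into left=[1], right=[8, 13, 15, 17, 21]
  root=8; inorder splits into left=[], right=[13, 15, 17, 21]
  root=21; inorder splits into left=[13, 15, 17], right=[]
  root=15; inorder splits into left=[13], right=[17]
  root=17; inorder splits into left=[], right=[]
  root=13; inorder splits into left=[], right=[]
  root=1; inorder splits into left=[], right=[]
Reconstructed level-order: [7, 1, 8, 21, 15, 13, 17]


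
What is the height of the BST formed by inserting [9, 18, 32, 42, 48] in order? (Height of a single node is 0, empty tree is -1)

Insertion order: [9, 18, 32, 42, 48]
Tree (level-order array): [9, None, 18, None, 32, None, 42, None, 48]
Compute height bottom-up (empty subtree = -1):
  height(48) = 1 + max(-1, -1) = 0
  height(42) = 1 + max(-1, 0) = 1
  height(32) = 1 + max(-1, 1) = 2
  height(18) = 1 + max(-1, 2) = 3
  height(9) = 1 + max(-1, 3) = 4
Height = 4


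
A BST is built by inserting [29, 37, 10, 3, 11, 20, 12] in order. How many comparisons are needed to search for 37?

Search path for 37: 29 -> 37
Found: True
Comparisons: 2


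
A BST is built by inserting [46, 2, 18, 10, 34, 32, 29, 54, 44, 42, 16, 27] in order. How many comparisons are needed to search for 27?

Search path for 27: 46 -> 2 -> 18 -> 34 -> 32 -> 29 -> 27
Found: True
Comparisons: 7


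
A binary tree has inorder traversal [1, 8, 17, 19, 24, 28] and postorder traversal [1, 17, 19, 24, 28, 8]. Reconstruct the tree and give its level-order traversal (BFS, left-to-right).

Inorder:   [1, 8, 17, 19, 24, 28]
Postorder: [1, 17, 19, 24, 28, 8]
Algorithm: postorder visits root last, so walk postorder right-to-left;
each value is the root of the current inorder slice — split it at that
value, recurse on the right subtree first, then the left.
Recursive splits:
  root=8; inorder splits into left=[1], right=[17, 19, 24, 28]
  root=28; inorder splits into left=[17, 19, 24], right=[]
  root=24; inorder splits into left=[17, 19], right=[]
  root=19; inorder splits into left=[17], right=[]
  root=17; inorder splits into left=[], right=[]
  root=1; inorder splits into left=[], right=[]
Reconstructed level-order: [8, 1, 28, 24, 19, 17]


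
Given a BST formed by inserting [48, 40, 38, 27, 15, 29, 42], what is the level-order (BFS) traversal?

Tree insertion order: [48, 40, 38, 27, 15, 29, 42]
Tree (level-order array): [48, 40, None, 38, 42, 27, None, None, None, 15, 29]
BFS from the root, enqueuing left then right child of each popped node:
  queue [48] -> pop 48, enqueue [40], visited so far: [48]
  queue [40] -> pop 40, enqueue [38, 42], visited so far: [48, 40]
  queue [38, 42] -> pop 38, enqueue [27], visited so far: [48, 40, 38]
  queue [42, 27] -> pop 42, enqueue [none], visited so far: [48, 40, 38, 42]
  queue [27] -> pop 27, enqueue [15, 29], visited so far: [48, 40, 38, 42, 27]
  queue [15, 29] -> pop 15, enqueue [none], visited so far: [48, 40, 38, 42, 27, 15]
  queue [29] -> pop 29, enqueue [none], visited so far: [48, 40, 38, 42, 27, 15, 29]
Result: [48, 40, 38, 42, 27, 15, 29]


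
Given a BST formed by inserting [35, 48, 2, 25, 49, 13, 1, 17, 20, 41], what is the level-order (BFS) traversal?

Tree insertion order: [35, 48, 2, 25, 49, 13, 1, 17, 20, 41]
Tree (level-order array): [35, 2, 48, 1, 25, 41, 49, None, None, 13, None, None, None, None, None, None, 17, None, 20]
BFS from the root, enqueuing left then right child of each popped node:
  queue [35] -> pop 35, enqueue [2, 48], visited so far: [35]
  queue [2, 48] -> pop 2, enqueue [1, 25], visited so far: [35, 2]
  queue [48, 1, 25] -> pop 48, enqueue [41, 49], visited so far: [35, 2, 48]
  queue [1, 25, 41, 49] -> pop 1, enqueue [none], visited so far: [35, 2, 48, 1]
  queue [25, 41, 49] -> pop 25, enqueue [13], visited so far: [35, 2, 48, 1, 25]
  queue [41, 49, 13] -> pop 41, enqueue [none], visited so far: [35, 2, 48, 1, 25, 41]
  queue [49, 13] -> pop 49, enqueue [none], visited so far: [35, 2, 48, 1, 25, 41, 49]
  queue [13] -> pop 13, enqueue [17], visited so far: [35, 2, 48, 1, 25, 41, 49, 13]
  queue [17] -> pop 17, enqueue [20], visited so far: [35, 2, 48, 1, 25, 41, 49, 13, 17]
  queue [20] -> pop 20, enqueue [none], visited so far: [35, 2, 48, 1, 25, 41, 49, 13, 17, 20]
Result: [35, 2, 48, 1, 25, 41, 49, 13, 17, 20]


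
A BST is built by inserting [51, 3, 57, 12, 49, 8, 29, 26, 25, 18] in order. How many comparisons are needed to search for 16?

Search path for 16: 51 -> 3 -> 12 -> 49 -> 29 -> 26 -> 25 -> 18
Found: False
Comparisons: 8


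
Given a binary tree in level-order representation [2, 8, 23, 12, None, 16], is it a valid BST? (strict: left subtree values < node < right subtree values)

Level-order array: [2, 8, 23, 12, None, 16]
Validate using subtree bounds (lo, hi): at each node, require lo < value < hi,
then recurse left with hi=value and right with lo=value.
Preorder trace (stopping at first violation):
  at node 2 with bounds (-inf, +inf): OK
  at node 8 with bounds (-inf, 2): VIOLATION
Node 8 violates its bound: not (-inf < 8 < 2).
Result: Not a valid BST


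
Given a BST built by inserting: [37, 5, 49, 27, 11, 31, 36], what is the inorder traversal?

Tree insertion order: [37, 5, 49, 27, 11, 31, 36]
Tree (level-order array): [37, 5, 49, None, 27, None, None, 11, 31, None, None, None, 36]
Inorder traversal: [5, 11, 27, 31, 36, 37, 49]


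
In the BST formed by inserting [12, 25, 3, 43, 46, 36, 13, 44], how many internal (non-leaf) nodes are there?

Tree built from: [12, 25, 3, 43, 46, 36, 13, 44]
Tree (level-order array): [12, 3, 25, None, None, 13, 43, None, None, 36, 46, None, None, 44]
Rule: An internal node has at least one child.
Per-node child counts:
  node 12: 2 child(ren)
  node 3: 0 child(ren)
  node 25: 2 child(ren)
  node 13: 0 child(ren)
  node 43: 2 child(ren)
  node 36: 0 child(ren)
  node 46: 1 child(ren)
  node 44: 0 child(ren)
Matching nodes: [12, 25, 43, 46]
Count of internal (non-leaf) nodes: 4


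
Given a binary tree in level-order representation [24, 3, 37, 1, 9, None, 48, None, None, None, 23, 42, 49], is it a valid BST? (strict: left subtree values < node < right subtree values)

Level-order array: [24, 3, 37, 1, 9, None, 48, None, None, None, 23, 42, 49]
Validate using subtree bounds (lo, hi): at each node, require lo < value < hi,
then recurse left with hi=value and right with lo=value.
Preorder trace (stopping at first violation):
  at node 24 with bounds (-inf, +inf): OK
  at node 3 with bounds (-inf, 24): OK
  at node 1 with bounds (-inf, 3): OK
  at node 9 with bounds (3, 24): OK
  at node 23 with bounds (9, 24): OK
  at node 37 with bounds (24, +inf): OK
  at node 48 with bounds (37, +inf): OK
  at node 42 with bounds (37, 48): OK
  at node 49 with bounds (48, +inf): OK
No violation found at any node.
Result: Valid BST


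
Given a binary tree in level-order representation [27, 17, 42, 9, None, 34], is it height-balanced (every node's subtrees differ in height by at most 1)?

Tree (level-order array): [27, 17, 42, 9, None, 34]
Definition: a tree is height-balanced if, at every node, |h(left) - h(right)| <= 1 (empty subtree has height -1).
Bottom-up per-node check:
  node 9: h_left=-1, h_right=-1, diff=0 [OK], height=0
  node 17: h_left=0, h_right=-1, diff=1 [OK], height=1
  node 34: h_left=-1, h_right=-1, diff=0 [OK], height=0
  node 42: h_left=0, h_right=-1, diff=1 [OK], height=1
  node 27: h_left=1, h_right=1, diff=0 [OK], height=2
All nodes satisfy the balance condition.
Result: Balanced


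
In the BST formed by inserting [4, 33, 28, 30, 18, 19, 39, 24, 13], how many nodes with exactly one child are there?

Tree built from: [4, 33, 28, 30, 18, 19, 39, 24, 13]
Tree (level-order array): [4, None, 33, 28, 39, 18, 30, None, None, 13, 19, None, None, None, None, None, 24]
Rule: These are nodes with exactly 1 non-null child.
Per-node child counts:
  node 4: 1 child(ren)
  node 33: 2 child(ren)
  node 28: 2 child(ren)
  node 18: 2 child(ren)
  node 13: 0 child(ren)
  node 19: 1 child(ren)
  node 24: 0 child(ren)
  node 30: 0 child(ren)
  node 39: 0 child(ren)
Matching nodes: [4, 19]
Count of nodes with exactly one child: 2


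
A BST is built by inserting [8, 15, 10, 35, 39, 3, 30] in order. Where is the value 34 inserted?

Starting tree (level order): [8, 3, 15, None, None, 10, 35, None, None, 30, 39]
Insertion path: 8 -> 15 -> 35 -> 30
Result: insert 34 as right child of 30
Final tree (level order): [8, 3, 15, None, None, 10, 35, None, None, 30, 39, None, 34]


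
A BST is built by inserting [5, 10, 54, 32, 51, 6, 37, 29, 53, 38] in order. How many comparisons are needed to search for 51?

Search path for 51: 5 -> 10 -> 54 -> 32 -> 51
Found: True
Comparisons: 5


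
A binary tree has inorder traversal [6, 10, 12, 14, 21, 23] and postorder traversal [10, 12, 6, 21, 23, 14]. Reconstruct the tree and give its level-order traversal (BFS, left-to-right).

Inorder:   [6, 10, 12, 14, 21, 23]
Postorder: [10, 12, 6, 21, 23, 14]
Algorithm: postorder visits root last, so walk postorder right-to-left;
each value is the root of the current inorder slice — split it at that
value, recurse on the right subtree first, then the left.
Recursive splits:
  root=14; inorder splits into left=[6, 10, 12], right=[21, 23]
  root=23; inorder splits into left=[21], right=[]
  root=21; inorder splits into left=[], right=[]
  root=6; inorder splits into left=[], right=[10, 12]
  root=12; inorder splits into left=[10], right=[]
  root=10; inorder splits into left=[], right=[]
Reconstructed level-order: [14, 6, 23, 12, 21, 10]


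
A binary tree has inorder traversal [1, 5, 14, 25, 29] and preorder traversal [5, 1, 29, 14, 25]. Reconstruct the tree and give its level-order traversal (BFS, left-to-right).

Inorder:  [1, 5, 14, 25, 29]
Preorder: [5, 1, 29, 14, 25]
Algorithm: preorder visits root first, so consume preorder in order;
for each root, split the current inorder slice at that value into
left-subtree inorder and right-subtree inorder, then recurse.
Recursive splits:
  root=5; inorder splits into left=[1], right=[14, 25, 29]
  root=1; inorder splits into left=[], right=[]
  root=29; inorder splits into left=[14, 25], right=[]
  root=14; inorder splits into left=[], right=[25]
  root=25; inorder splits into left=[], right=[]
Reconstructed level-order: [5, 1, 29, 14, 25]


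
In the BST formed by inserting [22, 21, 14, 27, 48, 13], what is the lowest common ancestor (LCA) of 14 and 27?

Tree insertion order: [22, 21, 14, 27, 48, 13]
Tree (level-order array): [22, 21, 27, 14, None, None, 48, 13]
In a BST, the LCA of p=14, q=27 is the first node v on the
root-to-leaf path with p <= v <= q (go left if both < v, right if both > v).
Walk from root:
  at 22: 14 <= 22 <= 27, this is the LCA
LCA = 22


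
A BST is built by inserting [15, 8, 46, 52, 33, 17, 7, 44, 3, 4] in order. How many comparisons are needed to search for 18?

Search path for 18: 15 -> 46 -> 33 -> 17
Found: False
Comparisons: 4


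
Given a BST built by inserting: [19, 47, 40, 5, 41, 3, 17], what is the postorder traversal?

Tree insertion order: [19, 47, 40, 5, 41, 3, 17]
Tree (level-order array): [19, 5, 47, 3, 17, 40, None, None, None, None, None, None, 41]
Postorder traversal: [3, 17, 5, 41, 40, 47, 19]


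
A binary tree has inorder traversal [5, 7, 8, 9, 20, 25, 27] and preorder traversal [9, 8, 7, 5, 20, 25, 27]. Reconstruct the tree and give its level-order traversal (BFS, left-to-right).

Inorder:  [5, 7, 8, 9, 20, 25, 27]
Preorder: [9, 8, 7, 5, 20, 25, 27]
Algorithm: preorder visits root first, so consume preorder in order;
for each root, split the current inorder slice at that value into
left-subtree inorder and right-subtree inorder, then recurse.
Recursive splits:
  root=9; inorder splits into left=[5, 7, 8], right=[20, 25, 27]
  root=8; inorder splits into left=[5, 7], right=[]
  root=7; inorder splits into left=[5], right=[]
  root=5; inorder splits into left=[], right=[]
  root=20; inorder splits into left=[], right=[25, 27]
  root=25; inorder splits into left=[], right=[27]
  root=27; inorder splits into left=[], right=[]
Reconstructed level-order: [9, 8, 20, 7, 25, 5, 27]


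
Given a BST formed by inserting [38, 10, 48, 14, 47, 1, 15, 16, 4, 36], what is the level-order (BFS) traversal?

Tree insertion order: [38, 10, 48, 14, 47, 1, 15, 16, 4, 36]
Tree (level-order array): [38, 10, 48, 1, 14, 47, None, None, 4, None, 15, None, None, None, None, None, 16, None, 36]
BFS from the root, enqueuing left then right child of each popped node:
  queue [38] -> pop 38, enqueue [10, 48], visited so far: [38]
  queue [10, 48] -> pop 10, enqueue [1, 14], visited so far: [38, 10]
  queue [48, 1, 14] -> pop 48, enqueue [47], visited so far: [38, 10, 48]
  queue [1, 14, 47] -> pop 1, enqueue [4], visited so far: [38, 10, 48, 1]
  queue [14, 47, 4] -> pop 14, enqueue [15], visited so far: [38, 10, 48, 1, 14]
  queue [47, 4, 15] -> pop 47, enqueue [none], visited so far: [38, 10, 48, 1, 14, 47]
  queue [4, 15] -> pop 4, enqueue [none], visited so far: [38, 10, 48, 1, 14, 47, 4]
  queue [15] -> pop 15, enqueue [16], visited so far: [38, 10, 48, 1, 14, 47, 4, 15]
  queue [16] -> pop 16, enqueue [36], visited so far: [38, 10, 48, 1, 14, 47, 4, 15, 16]
  queue [36] -> pop 36, enqueue [none], visited so far: [38, 10, 48, 1, 14, 47, 4, 15, 16, 36]
Result: [38, 10, 48, 1, 14, 47, 4, 15, 16, 36]


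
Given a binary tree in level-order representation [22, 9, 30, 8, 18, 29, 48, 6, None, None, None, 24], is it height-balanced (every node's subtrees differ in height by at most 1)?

Tree (level-order array): [22, 9, 30, 8, 18, 29, 48, 6, None, None, None, 24]
Definition: a tree is height-balanced if, at every node, |h(left) - h(right)| <= 1 (empty subtree has height -1).
Bottom-up per-node check:
  node 6: h_left=-1, h_right=-1, diff=0 [OK], height=0
  node 8: h_left=0, h_right=-1, diff=1 [OK], height=1
  node 18: h_left=-1, h_right=-1, diff=0 [OK], height=0
  node 9: h_left=1, h_right=0, diff=1 [OK], height=2
  node 24: h_left=-1, h_right=-1, diff=0 [OK], height=0
  node 29: h_left=0, h_right=-1, diff=1 [OK], height=1
  node 48: h_left=-1, h_right=-1, diff=0 [OK], height=0
  node 30: h_left=1, h_right=0, diff=1 [OK], height=2
  node 22: h_left=2, h_right=2, diff=0 [OK], height=3
All nodes satisfy the balance condition.
Result: Balanced


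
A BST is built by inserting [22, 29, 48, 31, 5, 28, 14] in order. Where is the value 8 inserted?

Starting tree (level order): [22, 5, 29, None, 14, 28, 48, None, None, None, None, 31]
Insertion path: 22 -> 5 -> 14
Result: insert 8 as left child of 14
Final tree (level order): [22, 5, 29, None, 14, 28, 48, 8, None, None, None, 31]


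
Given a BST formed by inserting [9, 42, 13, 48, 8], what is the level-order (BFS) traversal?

Tree insertion order: [9, 42, 13, 48, 8]
Tree (level-order array): [9, 8, 42, None, None, 13, 48]
BFS from the root, enqueuing left then right child of each popped node:
  queue [9] -> pop 9, enqueue [8, 42], visited so far: [9]
  queue [8, 42] -> pop 8, enqueue [none], visited so far: [9, 8]
  queue [42] -> pop 42, enqueue [13, 48], visited so far: [9, 8, 42]
  queue [13, 48] -> pop 13, enqueue [none], visited so far: [9, 8, 42, 13]
  queue [48] -> pop 48, enqueue [none], visited so far: [9, 8, 42, 13, 48]
Result: [9, 8, 42, 13, 48]


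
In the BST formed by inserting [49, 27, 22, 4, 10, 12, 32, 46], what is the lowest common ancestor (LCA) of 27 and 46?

Tree insertion order: [49, 27, 22, 4, 10, 12, 32, 46]
Tree (level-order array): [49, 27, None, 22, 32, 4, None, None, 46, None, 10, None, None, None, 12]
In a BST, the LCA of p=27, q=46 is the first node v on the
root-to-leaf path with p <= v <= q (go left if both < v, right if both > v).
Walk from root:
  at 49: both 27 and 46 < 49, go left
  at 27: 27 <= 27 <= 46, this is the LCA
LCA = 27


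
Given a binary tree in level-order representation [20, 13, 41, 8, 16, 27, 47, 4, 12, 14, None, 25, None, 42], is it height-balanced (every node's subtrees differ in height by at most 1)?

Tree (level-order array): [20, 13, 41, 8, 16, 27, 47, 4, 12, 14, None, 25, None, 42]
Definition: a tree is height-balanced if, at every node, |h(left) - h(right)| <= 1 (empty subtree has height -1).
Bottom-up per-node check:
  node 4: h_left=-1, h_right=-1, diff=0 [OK], height=0
  node 12: h_left=-1, h_right=-1, diff=0 [OK], height=0
  node 8: h_left=0, h_right=0, diff=0 [OK], height=1
  node 14: h_left=-1, h_right=-1, diff=0 [OK], height=0
  node 16: h_left=0, h_right=-1, diff=1 [OK], height=1
  node 13: h_left=1, h_right=1, diff=0 [OK], height=2
  node 25: h_left=-1, h_right=-1, diff=0 [OK], height=0
  node 27: h_left=0, h_right=-1, diff=1 [OK], height=1
  node 42: h_left=-1, h_right=-1, diff=0 [OK], height=0
  node 47: h_left=0, h_right=-1, diff=1 [OK], height=1
  node 41: h_left=1, h_right=1, diff=0 [OK], height=2
  node 20: h_left=2, h_right=2, diff=0 [OK], height=3
All nodes satisfy the balance condition.
Result: Balanced


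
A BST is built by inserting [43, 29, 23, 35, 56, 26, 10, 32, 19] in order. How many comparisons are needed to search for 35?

Search path for 35: 43 -> 29 -> 35
Found: True
Comparisons: 3


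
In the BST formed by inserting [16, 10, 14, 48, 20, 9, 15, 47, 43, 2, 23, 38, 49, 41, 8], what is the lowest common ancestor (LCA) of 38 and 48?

Tree insertion order: [16, 10, 14, 48, 20, 9, 15, 47, 43, 2, 23, 38, 49, 41, 8]
Tree (level-order array): [16, 10, 48, 9, 14, 20, 49, 2, None, None, 15, None, 47, None, None, None, 8, None, None, 43, None, None, None, 23, None, None, 38, None, 41]
In a BST, the LCA of p=38, q=48 is the first node v on the
root-to-leaf path with p <= v <= q (go left if both < v, right if both > v).
Walk from root:
  at 16: both 38 and 48 > 16, go right
  at 48: 38 <= 48 <= 48, this is the LCA
LCA = 48


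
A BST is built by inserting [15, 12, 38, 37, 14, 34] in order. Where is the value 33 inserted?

Starting tree (level order): [15, 12, 38, None, 14, 37, None, None, None, 34]
Insertion path: 15 -> 38 -> 37 -> 34
Result: insert 33 as left child of 34
Final tree (level order): [15, 12, 38, None, 14, 37, None, None, None, 34, None, 33]


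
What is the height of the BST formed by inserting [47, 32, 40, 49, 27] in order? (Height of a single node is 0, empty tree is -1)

Insertion order: [47, 32, 40, 49, 27]
Tree (level-order array): [47, 32, 49, 27, 40]
Compute height bottom-up (empty subtree = -1):
  height(27) = 1 + max(-1, -1) = 0
  height(40) = 1 + max(-1, -1) = 0
  height(32) = 1 + max(0, 0) = 1
  height(49) = 1 + max(-1, -1) = 0
  height(47) = 1 + max(1, 0) = 2
Height = 2


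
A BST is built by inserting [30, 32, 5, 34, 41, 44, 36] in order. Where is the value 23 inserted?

Starting tree (level order): [30, 5, 32, None, None, None, 34, None, 41, 36, 44]
Insertion path: 30 -> 5
Result: insert 23 as right child of 5
Final tree (level order): [30, 5, 32, None, 23, None, 34, None, None, None, 41, 36, 44]


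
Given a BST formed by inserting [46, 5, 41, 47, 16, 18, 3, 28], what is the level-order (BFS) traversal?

Tree insertion order: [46, 5, 41, 47, 16, 18, 3, 28]
Tree (level-order array): [46, 5, 47, 3, 41, None, None, None, None, 16, None, None, 18, None, 28]
BFS from the root, enqueuing left then right child of each popped node:
  queue [46] -> pop 46, enqueue [5, 47], visited so far: [46]
  queue [5, 47] -> pop 5, enqueue [3, 41], visited so far: [46, 5]
  queue [47, 3, 41] -> pop 47, enqueue [none], visited so far: [46, 5, 47]
  queue [3, 41] -> pop 3, enqueue [none], visited so far: [46, 5, 47, 3]
  queue [41] -> pop 41, enqueue [16], visited so far: [46, 5, 47, 3, 41]
  queue [16] -> pop 16, enqueue [18], visited so far: [46, 5, 47, 3, 41, 16]
  queue [18] -> pop 18, enqueue [28], visited so far: [46, 5, 47, 3, 41, 16, 18]
  queue [28] -> pop 28, enqueue [none], visited so far: [46, 5, 47, 3, 41, 16, 18, 28]
Result: [46, 5, 47, 3, 41, 16, 18, 28]


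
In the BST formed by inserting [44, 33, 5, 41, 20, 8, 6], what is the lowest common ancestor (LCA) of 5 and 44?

Tree insertion order: [44, 33, 5, 41, 20, 8, 6]
Tree (level-order array): [44, 33, None, 5, 41, None, 20, None, None, 8, None, 6]
In a BST, the LCA of p=5, q=44 is the first node v on the
root-to-leaf path with p <= v <= q (go left if both < v, right if both > v).
Walk from root:
  at 44: 5 <= 44 <= 44, this is the LCA
LCA = 44


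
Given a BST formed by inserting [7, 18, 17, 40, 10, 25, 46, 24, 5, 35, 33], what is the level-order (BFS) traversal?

Tree insertion order: [7, 18, 17, 40, 10, 25, 46, 24, 5, 35, 33]
Tree (level-order array): [7, 5, 18, None, None, 17, 40, 10, None, 25, 46, None, None, 24, 35, None, None, None, None, 33]
BFS from the root, enqueuing left then right child of each popped node:
  queue [7] -> pop 7, enqueue [5, 18], visited so far: [7]
  queue [5, 18] -> pop 5, enqueue [none], visited so far: [7, 5]
  queue [18] -> pop 18, enqueue [17, 40], visited so far: [7, 5, 18]
  queue [17, 40] -> pop 17, enqueue [10], visited so far: [7, 5, 18, 17]
  queue [40, 10] -> pop 40, enqueue [25, 46], visited so far: [7, 5, 18, 17, 40]
  queue [10, 25, 46] -> pop 10, enqueue [none], visited so far: [7, 5, 18, 17, 40, 10]
  queue [25, 46] -> pop 25, enqueue [24, 35], visited so far: [7, 5, 18, 17, 40, 10, 25]
  queue [46, 24, 35] -> pop 46, enqueue [none], visited so far: [7, 5, 18, 17, 40, 10, 25, 46]
  queue [24, 35] -> pop 24, enqueue [none], visited so far: [7, 5, 18, 17, 40, 10, 25, 46, 24]
  queue [35] -> pop 35, enqueue [33], visited so far: [7, 5, 18, 17, 40, 10, 25, 46, 24, 35]
  queue [33] -> pop 33, enqueue [none], visited so far: [7, 5, 18, 17, 40, 10, 25, 46, 24, 35, 33]
Result: [7, 5, 18, 17, 40, 10, 25, 46, 24, 35, 33]


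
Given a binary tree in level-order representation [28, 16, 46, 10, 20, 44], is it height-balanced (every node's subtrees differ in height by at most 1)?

Tree (level-order array): [28, 16, 46, 10, 20, 44]
Definition: a tree is height-balanced if, at every node, |h(left) - h(right)| <= 1 (empty subtree has height -1).
Bottom-up per-node check:
  node 10: h_left=-1, h_right=-1, diff=0 [OK], height=0
  node 20: h_left=-1, h_right=-1, diff=0 [OK], height=0
  node 16: h_left=0, h_right=0, diff=0 [OK], height=1
  node 44: h_left=-1, h_right=-1, diff=0 [OK], height=0
  node 46: h_left=0, h_right=-1, diff=1 [OK], height=1
  node 28: h_left=1, h_right=1, diff=0 [OK], height=2
All nodes satisfy the balance condition.
Result: Balanced


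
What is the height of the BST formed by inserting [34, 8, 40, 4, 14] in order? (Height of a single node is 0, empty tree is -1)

Insertion order: [34, 8, 40, 4, 14]
Tree (level-order array): [34, 8, 40, 4, 14]
Compute height bottom-up (empty subtree = -1):
  height(4) = 1 + max(-1, -1) = 0
  height(14) = 1 + max(-1, -1) = 0
  height(8) = 1 + max(0, 0) = 1
  height(40) = 1 + max(-1, -1) = 0
  height(34) = 1 + max(1, 0) = 2
Height = 2


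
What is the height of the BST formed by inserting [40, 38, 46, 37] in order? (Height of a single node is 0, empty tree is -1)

Insertion order: [40, 38, 46, 37]
Tree (level-order array): [40, 38, 46, 37]
Compute height bottom-up (empty subtree = -1):
  height(37) = 1 + max(-1, -1) = 0
  height(38) = 1 + max(0, -1) = 1
  height(46) = 1 + max(-1, -1) = 0
  height(40) = 1 + max(1, 0) = 2
Height = 2


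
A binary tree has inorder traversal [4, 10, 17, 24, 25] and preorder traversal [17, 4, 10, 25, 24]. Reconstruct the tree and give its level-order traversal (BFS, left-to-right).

Inorder:  [4, 10, 17, 24, 25]
Preorder: [17, 4, 10, 25, 24]
Algorithm: preorder visits root first, so consume preorder in order;
for each root, split the current inorder slice at that value into
left-subtree inorder and right-subtree inorder, then recurse.
Recursive splits:
  root=17; inorder splits into left=[4, 10], right=[24, 25]
  root=4; inorder splits into left=[], right=[10]
  root=10; inorder splits into left=[], right=[]
  root=25; inorder splits into left=[24], right=[]
  root=24; inorder splits into left=[], right=[]
Reconstructed level-order: [17, 4, 25, 10, 24]


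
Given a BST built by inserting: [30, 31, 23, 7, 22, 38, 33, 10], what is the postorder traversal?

Tree insertion order: [30, 31, 23, 7, 22, 38, 33, 10]
Tree (level-order array): [30, 23, 31, 7, None, None, 38, None, 22, 33, None, 10]
Postorder traversal: [10, 22, 7, 23, 33, 38, 31, 30]


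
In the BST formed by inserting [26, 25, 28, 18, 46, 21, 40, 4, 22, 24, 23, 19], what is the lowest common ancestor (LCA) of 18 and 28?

Tree insertion order: [26, 25, 28, 18, 46, 21, 40, 4, 22, 24, 23, 19]
Tree (level-order array): [26, 25, 28, 18, None, None, 46, 4, 21, 40, None, None, None, 19, 22, None, None, None, None, None, 24, 23]
In a BST, the LCA of p=18, q=28 is the first node v on the
root-to-leaf path with p <= v <= q (go left if both < v, right if both > v).
Walk from root:
  at 26: 18 <= 26 <= 28, this is the LCA
LCA = 26


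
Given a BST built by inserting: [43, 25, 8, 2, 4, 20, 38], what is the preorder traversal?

Tree insertion order: [43, 25, 8, 2, 4, 20, 38]
Tree (level-order array): [43, 25, None, 8, 38, 2, 20, None, None, None, 4]
Preorder traversal: [43, 25, 8, 2, 4, 20, 38]


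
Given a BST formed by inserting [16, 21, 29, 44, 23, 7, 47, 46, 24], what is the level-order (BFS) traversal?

Tree insertion order: [16, 21, 29, 44, 23, 7, 47, 46, 24]
Tree (level-order array): [16, 7, 21, None, None, None, 29, 23, 44, None, 24, None, 47, None, None, 46]
BFS from the root, enqueuing left then right child of each popped node:
  queue [16] -> pop 16, enqueue [7, 21], visited so far: [16]
  queue [7, 21] -> pop 7, enqueue [none], visited so far: [16, 7]
  queue [21] -> pop 21, enqueue [29], visited so far: [16, 7, 21]
  queue [29] -> pop 29, enqueue [23, 44], visited so far: [16, 7, 21, 29]
  queue [23, 44] -> pop 23, enqueue [24], visited so far: [16, 7, 21, 29, 23]
  queue [44, 24] -> pop 44, enqueue [47], visited so far: [16, 7, 21, 29, 23, 44]
  queue [24, 47] -> pop 24, enqueue [none], visited so far: [16, 7, 21, 29, 23, 44, 24]
  queue [47] -> pop 47, enqueue [46], visited so far: [16, 7, 21, 29, 23, 44, 24, 47]
  queue [46] -> pop 46, enqueue [none], visited so far: [16, 7, 21, 29, 23, 44, 24, 47, 46]
Result: [16, 7, 21, 29, 23, 44, 24, 47, 46]


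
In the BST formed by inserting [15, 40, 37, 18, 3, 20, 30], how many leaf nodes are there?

Tree built from: [15, 40, 37, 18, 3, 20, 30]
Tree (level-order array): [15, 3, 40, None, None, 37, None, 18, None, None, 20, None, 30]
Rule: A leaf has 0 children.
Per-node child counts:
  node 15: 2 child(ren)
  node 3: 0 child(ren)
  node 40: 1 child(ren)
  node 37: 1 child(ren)
  node 18: 1 child(ren)
  node 20: 1 child(ren)
  node 30: 0 child(ren)
Matching nodes: [3, 30]
Count of leaf nodes: 2


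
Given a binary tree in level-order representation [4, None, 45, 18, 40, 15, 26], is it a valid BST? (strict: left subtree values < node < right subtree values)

Level-order array: [4, None, 45, 18, 40, 15, 26]
Validate using subtree bounds (lo, hi): at each node, require lo < value < hi,
then recurse left with hi=value and right with lo=value.
Preorder trace (stopping at first violation):
  at node 4 with bounds (-inf, +inf): OK
  at node 45 with bounds (4, +inf): OK
  at node 18 with bounds (4, 45): OK
  at node 15 with bounds (4, 18): OK
  at node 26 with bounds (18, 45): OK
  at node 40 with bounds (45, +inf): VIOLATION
Node 40 violates its bound: not (45 < 40 < +inf).
Result: Not a valid BST


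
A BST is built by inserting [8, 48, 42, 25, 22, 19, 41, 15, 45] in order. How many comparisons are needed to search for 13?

Search path for 13: 8 -> 48 -> 42 -> 25 -> 22 -> 19 -> 15
Found: False
Comparisons: 7


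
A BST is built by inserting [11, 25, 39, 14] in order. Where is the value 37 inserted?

Starting tree (level order): [11, None, 25, 14, 39]
Insertion path: 11 -> 25 -> 39
Result: insert 37 as left child of 39
Final tree (level order): [11, None, 25, 14, 39, None, None, 37]


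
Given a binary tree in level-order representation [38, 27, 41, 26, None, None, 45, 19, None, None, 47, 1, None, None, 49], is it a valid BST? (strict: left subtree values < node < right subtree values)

Level-order array: [38, 27, 41, 26, None, None, 45, 19, None, None, 47, 1, None, None, 49]
Validate using subtree bounds (lo, hi): at each node, require lo < value < hi,
then recurse left with hi=value and right with lo=value.
Preorder trace (stopping at first violation):
  at node 38 with bounds (-inf, +inf): OK
  at node 27 with bounds (-inf, 38): OK
  at node 26 with bounds (-inf, 27): OK
  at node 19 with bounds (-inf, 26): OK
  at node 1 with bounds (-inf, 19): OK
  at node 41 with bounds (38, +inf): OK
  at node 45 with bounds (41, +inf): OK
  at node 47 with bounds (45, +inf): OK
  at node 49 with bounds (47, +inf): OK
No violation found at any node.
Result: Valid BST


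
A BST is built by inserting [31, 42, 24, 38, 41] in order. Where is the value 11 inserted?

Starting tree (level order): [31, 24, 42, None, None, 38, None, None, 41]
Insertion path: 31 -> 24
Result: insert 11 as left child of 24
Final tree (level order): [31, 24, 42, 11, None, 38, None, None, None, None, 41]


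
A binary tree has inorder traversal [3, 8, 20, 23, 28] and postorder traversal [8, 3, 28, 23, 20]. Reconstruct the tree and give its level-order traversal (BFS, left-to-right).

Inorder:   [3, 8, 20, 23, 28]
Postorder: [8, 3, 28, 23, 20]
Algorithm: postorder visits root last, so walk postorder right-to-left;
each value is the root of the current inorder slice — split it at that
value, recurse on the right subtree first, then the left.
Recursive splits:
  root=20; inorder splits into left=[3, 8], right=[23, 28]
  root=23; inorder splits into left=[], right=[28]
  root=28; inorder splits into left=[], right=[]
  root=3; inorder splits into left=[], right=[8]
  root=8; inorder splits into left=[], right=[]
Reconstructed level-order: [20, 3, 23, 8, 28]
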